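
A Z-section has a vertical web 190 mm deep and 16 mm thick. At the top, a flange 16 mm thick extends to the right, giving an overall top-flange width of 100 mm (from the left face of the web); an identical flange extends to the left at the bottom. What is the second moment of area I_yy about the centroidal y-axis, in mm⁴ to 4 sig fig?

I_yy ≈ 8.365 × 10⁶ mm⁴

Split into non-overlapping primitives; take the origin at the lower-left of the bounding box.
Web: 16 × 190, A = 3 040 mm², x = 92 mm, Ī = 64853.3 mm⁴.
Top flange (beyond web): 84 × 16, A = 1 344 mm², x = 142 mm, Ī = 790 272 mm⁴.
Bottom flange (beyond web): 84 × 16, A = 1 344 mm², x = 42 mm, Ī = 790 272 mm⁴.
Centroid: x̄ = ΣA·x / ΣA = 92 mm.
Transfer each piece to the centroidal y-axis using Ī + A·d² with d = x − 92:
  web: d = 0 mm → contributes +64853.3 mm⁴
  top flange (beyond web): d = 50 mm → contributes +4 150 272 mm⁴
  bottom flange (beyond web): d = -50 mm → contributes +4 150 272 mm⁴
Total I = 8 365 397 mm⁴.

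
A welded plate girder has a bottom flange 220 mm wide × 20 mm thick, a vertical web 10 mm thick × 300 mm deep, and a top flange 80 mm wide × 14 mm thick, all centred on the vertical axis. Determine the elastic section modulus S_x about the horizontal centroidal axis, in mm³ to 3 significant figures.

Decompose the section into non-overlapping parts with the origin at the bottom-left of its bounding rectangle.
Bottom plate: 220 × 20, A = 4 400 mm², y = 10 mm, Ī = 146 667 mm⁴.
Web plate: 10 × 300, A = 3 000 mm², y = 170 mm, Ī = 22 500 000 mm⁴.
Top plate: 80 × 14, A = 1 120 mm², y = 327 mm, Ī = 18 293 mm⁴.
Centroid: ȳ = ΣA·y / ΣA = 108.01 mm.
Transfer each piece to the horizontal centroidal axis using Ī + A·d² with d = y − 108.01:
  bottom plate: d = -98.009 mm → contributes +42 412 365 mm⁴
  web plate: d = 61.991 mm → contributes +34 028 507 mm⁴
  top plate: d = 218.99 mm → contributes +53 730 007 mm⁴
Total I = 130 170 879 mm⁴.
Extreme fibre distance c = 225.99 mm; S = I/c = 576 001 mm³.

S_x ≈ 5.76 × 10⁵ mm³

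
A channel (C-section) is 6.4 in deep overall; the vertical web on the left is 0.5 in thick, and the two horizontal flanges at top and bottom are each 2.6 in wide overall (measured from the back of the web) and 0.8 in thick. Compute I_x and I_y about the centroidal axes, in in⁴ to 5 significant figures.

I_x ≈ 37.444 in⁴, I_y ≈ 4.0714 in⁴

Decompose the section into non-overlapping parts with the origin at the bottom-left of its bounding rectangle.
Web: 0.5 × 6.4, A = 3.2 in², y = 3.2 in, Ī = 10.92267 in⁴.
Top flange (beyond web): 2.1 × 0.8, A = 1.68 in², y = 6 in, Ī = 0.0896 in⁴.
Bottom flange (beyond web): 2.1 × 0.8, A = 1.68 in², y = 0.4 in, Ī = 0.0896 in⁴.
By symmetry the centroid is at mid-height, ȳ = 3.2 in.
Transfer each piece to the centroidal x-axis using Ī + A·d² with d = y − 3.2:
  web: d = 0 in → contributes +10.92267 in⁴
  top flange (beyond web): d = 2.8 in → contributes +13.2608 in⁴
  bottom flange (beyond web): d = -2.8 in → contributes +13.2608 in⁴
Total I = 37.44427 in⁴.
For the y-axis: x̄ = 0.9158537 in.
Repeating about the centroidal y-axis gives I_y = 4.071418 in⁴.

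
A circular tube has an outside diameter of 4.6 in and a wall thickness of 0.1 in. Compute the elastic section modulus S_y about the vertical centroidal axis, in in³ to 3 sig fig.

Break the section into simple shapes (no overlaps), measuring from the bottom-left corner of the bounding box.
Outer circle: ⌀4.6, A = 16.619 in², x = 2.3 in, Ī = 21.979 in⁴.
Bore (subtracted): ⌀4.4, A = 15.205 in², x = 2.3 in, Ī = 18.398 in⁴.
By symmetry the centroid is at mid-width, x̄ = 2.3 in.
All pieces are centred on the vertical centroidal axis, so I = ΣĪ (holes subtracted) = 3.5802 in⁴.
Extreme fibre distance c = 2.3 in; S = I/c = 1.5566 in³.

S_y ≈ 1.56 in³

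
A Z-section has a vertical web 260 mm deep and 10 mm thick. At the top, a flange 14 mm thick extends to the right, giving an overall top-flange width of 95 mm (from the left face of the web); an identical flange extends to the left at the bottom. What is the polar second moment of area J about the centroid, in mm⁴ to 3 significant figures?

Break the section into simple shapes (no overlaps), measuring from the bottom-left corner of the bounding box.
Web: 10 × 260, A = 2 600 mm², y = 130 mm, Ī = 14 646 667 mm⁴.
Top flange (beyond web): 85 × 14, A = 1 190 mm², y = 253 mm, Ī = 19 437 mm⁴.
Bottom flange (beyond web): 85 × 14, A = 1 190 mm², y = 7 mm, Ī = 19 437 mm⁴.
Centroid: ȳ = ΣA·y / ΣA = 130 mm.
Transfer each piece to the centroidal x-axis using Ī + A·d² with d = y − 130:
  web: d = 0 mm → contributes +14 646 667 mm⁴
  top flange (beyond web): d = 123 mm → contributes +18 022 947 mm⁴
  bottom flange (beyond web): d = -123 mm → contributes +18 022 947 mm⁴
Total I = 50 692 560 mm⁴.
For the y-axis: x̄ = 90 mm.
Repeating about the centroidal y-axis gives I_y = 6 824 500 mm⁴.
Polar second moment: J = I_x + I_y = 57 517 060 mm⁴.

J ≈ 5.75 × 10⁷ mm⁴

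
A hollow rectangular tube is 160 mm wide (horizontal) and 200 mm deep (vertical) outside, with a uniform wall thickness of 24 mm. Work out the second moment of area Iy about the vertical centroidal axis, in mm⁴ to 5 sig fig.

Iy ≈ 5.0471 × 10⁷ mm⁴

Break the section into simple shapes (no overlaps), measuring from the bottom-left corner of the bounding box.
Outer rectangle: 160 × 200, A = 32 000 mm², x = 80 mm, Ī = 68 266 667 mm⁴.
Inner void (subtracted): 112 × 152, A = 17 024 mm², x = 80 mm, Ī = 17 795 755 mm⁴.
By symmetry the centroid is at mid-width, x̄ = 80 mm.
All pieces are centred on the vertical centroidal axis, so I = ΣĪ (holes subtracted) = 50 470 912 mm⁴.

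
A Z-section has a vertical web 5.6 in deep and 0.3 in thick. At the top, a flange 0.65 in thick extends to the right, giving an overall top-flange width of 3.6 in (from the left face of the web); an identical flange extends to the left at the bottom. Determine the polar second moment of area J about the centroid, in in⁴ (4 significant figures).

Decompose the section into non-overlapping parts with the origin at the bottom-left of its bounding rectangle.
Web: 0.3 × 5.6, A = 1.68 in², y = 2.8 in, Ī = 4.3904 in⁴.
Top flange (beyond web): 3.3 × 0.65, A = 2.145 in², y = 5.275 in, Ī = 0.0755219 in⁴.
Bottom flange (beyond web): 3.3 × 0.65, A = 2.145 in², y = 0.325 in, Ī = 0.0755219 in⁴.
Centroid: ȳ = ΣA·y / ΣA = 2.8 in.
Transfer each piece to the centroidal x-axis using Ī + A·d² with d = y − 2.8:
  web: d = 0 in → contributes +4.3904 in⁴
  top flange (beyond web): d = 2.475 in → contributes +13.215 in⁴
  bottom flange (beyond web): d = -2.475 in → contributes +13.215 in⁴
Total I = 30.8204 in⁴.
For the y-axis: x̄ = 3.45 in.
Repeating about the centroidal y-axis gives I_y = 17.8054 in⁴.
Polar second moment: J = I_x + I_y = 48.6258 in⁴.

J ≈ 48.63 in⁴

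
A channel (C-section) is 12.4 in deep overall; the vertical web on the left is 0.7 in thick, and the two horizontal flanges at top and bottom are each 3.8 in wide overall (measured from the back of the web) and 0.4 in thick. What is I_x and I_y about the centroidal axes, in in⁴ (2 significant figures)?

Break the section into simple shapes (no overlaps), measuring from the bottom-left corner of the bounding box.
Web: 0.7 × 12.4, A = 8.68 in², y = 6.2 in, Ī = 111.2 in⁴.
Top flange (beyond web): 3.1 × 0.4, A = 1.24 in², y = 12.2 in, Ī = 0.01653 in⁴.
Bottom flange (beyond web): 3.1 × 0.4, A = 1.24 in², y = 0.2 in, Ī = 0.01653 in⁴.
By symmetry the centroid is at mid-height, ȳ = 6.2 in.
Transfer each piece to the centroidal x-axis using Ī + A·d² with d = y − 6.2:
  web: d = 0 in → contributes +111.2 in⁴
  top flange (beyond web): d = 6 in → contributes +44.66 in⁴
  bottom flange (beyond web): d = -6 in → contributes +44.66 in⁴
Total I = 200.5 in⁴.
For the y-axis: x̄ = 0.7722 in.
Repeating about the centroidal y-axis gives I_y = 9.304 in⁴.

I_x ≈ 200 in⁴, I_y ≈ 9.3 in⁴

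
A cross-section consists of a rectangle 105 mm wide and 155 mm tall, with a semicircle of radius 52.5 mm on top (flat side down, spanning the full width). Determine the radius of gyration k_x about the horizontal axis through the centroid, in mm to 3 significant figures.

k_x ≈ 57.2 mm

Break the section into simple shapes (no overlaps), measuring from the bottom-left corner of the bounding box.
Rectangular body: 105 × 155, A = 16 275 mm², y = 77.5 mm, Ī = 32 583 906 mm⁴.
Semicircular cap: semicircle r = 52.5, A = 4329.5 mm², y = 177.28 mm, Ī = 833 814 mm⁴.
Centroid: ȳ = ΣA·y / ΣA = 98.467 mm.
Transfer each piece to the horizontal axis through the centroid using Ī + A·d² with d = y − 98.467:
  rectangular body: d = -20.967 mm → contributes +39 738 339 mm⁴
  semicircular cap: d = 78.815 mm → contributes +27 727 959 mm⁴
Total I = 67 466 298 mm⁴.
Radius of gyration: k = √(I/A) = √(67 466 298 / 20 605) = 57.222 mm.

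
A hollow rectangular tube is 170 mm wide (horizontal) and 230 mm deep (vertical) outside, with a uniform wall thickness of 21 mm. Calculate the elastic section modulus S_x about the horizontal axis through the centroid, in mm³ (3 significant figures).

S_x ≈ 8.83 × 10⁵ mm³

Split into non-overlapping primitives; take the origin at the lower-left of the bounding box.
Outer rectangle: 170 × 230, A = 39 100 mm², y = 115 mm, Ī = 172 365 833 mm⁴.
Inner void (subtracted): 128 × 188, A = 24 064 mm², y = 115 mm, Ī = 70 876 501 mm⁴.
By symmetry the centroid is at mid-height, ȳ = 115 mm.
All pieces are centred on the horizontal axis through the centroid, so I = ΣĪ (holes subtracted) = 101 489 332 mm⁴.
Extreme fibre distance c = 115 mm; S = I/c = 882 516 mm³.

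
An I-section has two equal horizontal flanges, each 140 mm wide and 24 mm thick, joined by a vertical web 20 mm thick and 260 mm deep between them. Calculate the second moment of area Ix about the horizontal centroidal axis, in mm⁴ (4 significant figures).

Treat the section as a set of non-overlapping primitives; coordinates are from the bounding-box lower-left.
Bottom flange: 140 × 24, A = 3 360 mm², y = 12 mm, Ī = 161 280 mm⁴.
Web: 20 × 260, A = 5 200 mm², y = 154 mm, Ī = 29 293 333 mm⁴.
Top flange: 140 × 24, A = 3 360 mm², y = 296 mm, Ī = 161 280 mm⁴.
By symmetry the centroid is at mid-height, ȳ = 154 mm.
Transfer each piece to the horizontal centroidal axis using Ī + A·d² with d = y − 154:
  bottom flange: d = -142 mm → contributes +67 912 320 mm⁴
  web: d = 0 mm → contributes +29 293 333 mm⁴
  top flange: d = 142 mm → contributes +67 912 320 mm⁴
Total I = 165 117 973 mm⁴.

Ix ≈ 1.651 × 10⁸ mm⁴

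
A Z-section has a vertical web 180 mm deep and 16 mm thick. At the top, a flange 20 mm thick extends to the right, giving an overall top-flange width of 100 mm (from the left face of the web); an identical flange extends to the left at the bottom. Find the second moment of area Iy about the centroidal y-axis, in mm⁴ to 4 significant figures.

Iy ≈ 1.044 × 10⁷ mm⁴

Break the section into simple shapes (no overlaps), measuring from the bottom-left corner of the bounding box.
Web: 16 × 180, A = 2 880 mm², x = 92 mm, Ī = 61 440 mm⁴.
Top flange (beyond web): 84 × 20, A = 1 680 mm², x = 142 mm, Ī = 987 840 mm⁴.
Bottom flange (beyond web): 84 × 20, A = 1 680 mm², x = 42 mm, Ī = 987 840 mm⁴.
Centroid: x̄ = ΣA·x / ΣA = 92 mm.
Transfer each piece to the centroidal y-axis using Ī + A·d² with d = x − 92:
  web: d = 0 mm → contributes +61 440 mm⁴
  top flange (beyond web): d = 50 mm → contributes +5 187 840 mm⁴
  bottom flange (beyond web): d = -50 mm → contributes +5 187 840 mm⁴
Total I = 10 437 120 mm⁴.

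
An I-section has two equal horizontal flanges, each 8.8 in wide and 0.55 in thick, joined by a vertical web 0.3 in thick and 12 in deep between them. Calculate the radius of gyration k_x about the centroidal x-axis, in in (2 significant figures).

Treat the section as a set of non-overlapping primitives; coordinates are from the bounding-box lower-left.
Bottom flange: 8.8 × 0.55, A = 4.84 in², y = 0.275 in, Ī = 0.122 in⁴.
Web: 0.3 × 12, A = 3.6 in², y = 6.55 in, Ī = 43.2 in⁴.
Top flange: 8.8 × 0.55, A = 4.84 in², y = 12.83 in, Ī = 0.122 in⁴.
By symmetry the centroid is at mid-height, ȳ = 6.55 in.
Transfer each piece to the centroidal x-axis using Ī + A·d² with d = y − 6.55:
  bottom flange: d = -6.275 in → contributes +190.7 in⁴
  web: d = 0 in → contributes +43.2 in⁴
  top flange: d = 6.275 in → contributes +190.7 in⁴
Total I = 424.6 in⁴.
Radius of gyration: k = √(I/A) = √(424.6 / 13.28) = 5.654 in.

k_x ≈ 5.7 in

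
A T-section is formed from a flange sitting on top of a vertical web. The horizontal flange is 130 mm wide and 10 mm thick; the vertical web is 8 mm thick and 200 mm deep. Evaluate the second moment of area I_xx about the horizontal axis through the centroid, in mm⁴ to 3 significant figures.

Break the section into simple shapes (no overlaps), measuring from the bottom-left corner of the bounding box.
Flange: 130 × 10, A = 1 300 mm², y = 205 mm, Ī = 10 833 mm⁴.
Web: 8 × 200, A = 1 600 mm², y = 100 mm, Ī = 5 333 333 mm⁴.
Centroid: ȳ = ΣA·y / ΣA = 147.07 mm.
Transfer each piece to the horizontal axis through the centroid using Ī + A·d² with d = y − 147.07:
  flange: d = 57.931 mm → contributes +4 373 640 mm⁴
  web: d = -47.069 mm → contributes +8 878 113 mm⁴
Total I = 13 251 753 mm⁴.

I_xx ≈ 1.33 × 10⁷ mm⁴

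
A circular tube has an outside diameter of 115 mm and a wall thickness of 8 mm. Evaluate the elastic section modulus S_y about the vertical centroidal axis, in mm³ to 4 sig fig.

S_y ≈ 6.731 × 10⁴ mm³

Treat the section as a set of non-overlapping primitives; coordinates are from the bounding-box lower-left.
Outer circle: ⌀115, A = 10386.9 mm², x = 57.5 mm, Ī = 8 585 414 mm⁴.
Bore (subtracted): ⌀99, A = 7697.69 mm², x = 57.5 mm, Ī = 4 715 315 mm⁴.
By symmetry the centroid is at mid-width, x̄ = 57.5 mm.
All pieces are centred on the vertical centroidal axis, so I = ΣĪ (holes subtracted) = 3 870 100 mm⁴.
Extreme fibre distance c = 57.5 mm; S = I/c = 67306.1 mm³.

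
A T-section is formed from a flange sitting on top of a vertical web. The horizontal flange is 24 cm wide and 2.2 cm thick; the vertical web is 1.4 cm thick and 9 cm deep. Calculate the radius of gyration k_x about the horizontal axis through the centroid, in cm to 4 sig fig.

Treat the section as a set of non-overlapping primitives; coordinates are from the bounding-box lower-left.
Flange: 24 × 2.2, A = 52.8 cm², y = 10.1 cm, Ī = 21.296 cm⁴.
Web: 1.4 × 9, A = 12.6 cm², y = 4.5 cm, Ī = 85.05 cm⁴.
Centroid: ȳ = ΣA·y / ΣA = 9.0211 cm.
Transfer each piece to the horizontal axis through the centroid using Ī + A·d² with d = y − 9.0211:
  flange: d = 1.0789 cm → contributes +82.7564 cm⁴
  web: d = -4.5211 cm → contributes +342.598 cm⁴
Total I = 425.355 cm⁴.
Radius of gyration: k = √(I/A) = √(425.355 / 65.4) = 2.55027 cm.

k_x ≈ 2.550 cm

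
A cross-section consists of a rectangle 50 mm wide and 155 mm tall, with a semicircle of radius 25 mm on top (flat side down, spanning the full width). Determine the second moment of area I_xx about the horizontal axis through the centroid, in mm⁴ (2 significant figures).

I_xx ≈ 2.2 × 10⁷ mm⁴

Split into non-overlapping primitives; take the origin at the lower-left of the bounding box.
Rectangular body: 50 × 155, A = 7 750 mm², y = 77.5 mm, Ī = 15 516 146 mm⁴.
Semicircular cap: semicircle r = 25, A = 981.7 mm², y = 165.6 mm, Ī = 42 874 mm⁴.
Centroid: ȳ = ΣA·y / ΣA = 87.41 mm.
Transfer each piece to the horizontal axis through the centroid using Ī + A·d² with d = y − 87.41:
  rectangular body: d = -9.907 mm → contributes +16 276 740 mm⁴
  semicircular cap: d = 78.2 mm → contributes +6 047 066 mm⁴
Total I = 22 323 806 mm⁴.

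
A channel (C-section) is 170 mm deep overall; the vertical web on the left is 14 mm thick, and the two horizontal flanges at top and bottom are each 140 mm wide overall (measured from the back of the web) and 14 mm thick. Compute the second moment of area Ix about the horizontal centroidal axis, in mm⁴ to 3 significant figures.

Break the section into simple shapes (no overlaps), measuring from the bottom-left corner of the bounding box.
Web: 14 × 170, A = 2 380 mm², y = 85 mm, Ī = 5 731 833 mm⁴.
Top flange (beyond web): 126 × 14, A = 1 764 mm², y = 163 mm, Ī = 28 812 mm⁴.
Bottom flange (beyond web): 126 × 14, A = 1 764 mm², y = 7 mm, Ī = 28 812 mm⁴.
By symmetry the centroid is at mid-height, ȳ = 85 mm.
Transfer each piece to the horizontal centroidal axis using Ī + A·d² with d = y − 85:
  web: d = 0 mm → contributes +5 731 833 mm⁴
  top flange (beyond web): d = 78 mm → contributes +10 760 988 mm⁴
  bottom flange (beyond web): d = -78 mm → contributes +10 760 988 mm⁴
Total I = 27 253 809 mm⁴.

Ix ≈ 2.73 × 10⁷ mm⁴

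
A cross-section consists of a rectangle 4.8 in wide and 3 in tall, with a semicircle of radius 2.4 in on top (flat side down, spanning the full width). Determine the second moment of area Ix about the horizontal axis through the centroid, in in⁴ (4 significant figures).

Ix ≈ 49.69 in⁴

Split into non-overlapping primitives; take the origin at the lower-left of the bounding box.
Rectangular body: 4.8 × 3, A = 14.4 in², y = 1.5 in, Ī = 10.8 in⁴.
Semicircular cap: semicircle r = 2.4, A = 9.04779 in², y = 4.01859 in, Ī = 3.64147 in⁴.
Centroid: ȳ = ΣA·y / ΣA = 2.47185 in.
Transfer each piece to the horizontal axis through the centroid using Ī + A·d² with d = y − 2.47185:
  rectangular body: d = -0.971848 in → contributes +24.4006 in⁴
  semicircular cap: d = 1.54674 in → contributes +25.2875 in⁴
Total I = 49.6882 in⁴.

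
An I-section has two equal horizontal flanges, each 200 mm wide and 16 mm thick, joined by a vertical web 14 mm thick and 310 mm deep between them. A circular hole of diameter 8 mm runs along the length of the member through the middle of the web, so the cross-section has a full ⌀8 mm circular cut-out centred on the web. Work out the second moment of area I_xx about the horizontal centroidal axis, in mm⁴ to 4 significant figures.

Treat the section as a set of non-overlapping primitives; coordinates are from the bounding-box lower-left.
Bottom flange: 200 × 16, A = 3 200 mm², y = 8 mm, Ī = 68266.7 mm⁴.
Web: 14 × 310, A = 4 340 mm², y = 171 mm, Ī = 34 756 167 mm⁴.
Top flange: 200 × 16, A = 3 200 mm², y = 334 mm, Ī = 68266.7 mm⁴.
Hole (subtracted): ⌀8, A = 50.2655 mm², y = 171 mm, Ī = 201.062 mm⁴.
By symmetry the centroid is at mid-height, ȳ = 171 mm.
Transfer each piece to the horizontal centroidal axis using Ī + A·d² with d = y − 171:
  bottom flange: d = -163 mm → contributes +85 089 067 mm⁴
  web: d = 0 mm → contributes +34 756 167 mm⁴
  top flange: d = 163 mm → contributes +85 089 067 mm⁴
  hole: d = 0 mm → contributes −201.062 mm⁴
Total I = 204 934 099 mm⁴.

I_xx ≈ 2.049 × 10⁸ mm⁴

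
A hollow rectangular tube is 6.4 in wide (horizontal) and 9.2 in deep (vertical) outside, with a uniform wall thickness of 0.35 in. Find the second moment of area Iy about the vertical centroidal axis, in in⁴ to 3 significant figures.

Iy ≈ 69.8 in⁴

Split into non-overlapping primitives; take the origin at the lower-left of the bounding box.
Outer rectangle: 6.4 × 9.2, A = 58.88 in², x = 3.2 in, Ī = 200.98 in⁴.
Inner void (subtracted): 5.7 × 8.5, A = 48.45 in², x = 3.2 in, Ī = 131.18 in⁴.
By symmetry the centroid is at mid-width, x̄ = 3.2 in.
All pieces are centred on the vertical centroidal axis, so I = ΣĪ (holes subtracted) = 69.799 in⁴.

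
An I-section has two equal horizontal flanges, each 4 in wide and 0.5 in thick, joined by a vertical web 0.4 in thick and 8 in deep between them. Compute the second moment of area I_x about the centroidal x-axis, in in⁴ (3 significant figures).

I_x ≈ 89.4 in⁴

Break the section into simple shapes (no overlaps), measuring from the bottom-left corner of the bounding box.
Bottom flange: 4 × 0.5, A = 2 in², y = 0.25 in, Ī = 0.041667 in⁴.
Web: 0.4 × 8, A = 3.2 in², y = 4.5 in, Ī = 17.067 in⁴.
Top flange: 4 × 0.5, A = 2 in², y = 8.75 in, Ī = 0.041667 in⁴.
By symmetry the centroid is at mid-height, ȳ = 4.5 in.
Transfer each piece to the centroidal x-axis using Ī + A·d² with d = y − 4.5:
  bottom flange: d = -4.25 in → contributes +36.167 in⁴
  web: d = 0 in → contributes +17.067 in⁴
  top flange: d = 4.25 in → contributes +36.167 in⁴
Total I = 89.4 in⁴.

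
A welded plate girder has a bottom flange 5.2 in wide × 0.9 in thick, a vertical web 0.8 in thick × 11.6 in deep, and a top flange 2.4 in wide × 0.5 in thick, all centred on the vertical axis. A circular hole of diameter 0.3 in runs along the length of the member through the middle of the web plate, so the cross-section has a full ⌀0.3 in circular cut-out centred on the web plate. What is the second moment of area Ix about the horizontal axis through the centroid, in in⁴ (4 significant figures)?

Ix ≈ 299.1 in⁴

Treat the section as a set of non-overlapping primitives; coordinates are from the bounding-box lower-left.
Bottom plate: 5.2 × 0.9, A = 4.68 in², y = 0.45 in, Ī = 0.3159 in⁴.
Web plate: 0.8 × 11.6, A = 9.28 in², y = 6.7 in, Ī = 104.06 in⁴.
Top plate: 2.4 × 0.5, A = 1.2 in², y = 12.75 in, Ī = 0.025 in⁴.
Hole (subtracted): ⌀0.3, A = 0.0706858 in², y = 6.7 in, Ī = 0.000397608 in⁴.
Centroid: ȳ = ΣA·y / ΣA = 5.24268 in.
Transfer each piece to the horizontal axis through the centroid using Ī + A·d² with d = y − 5.24268:
  bottom plate: d = -4.79268 in → contributes +107.814 in⁴
  web plate: d = 1.45732 in → contributes +123.768 in⁴
  top plate: d = 7.50732 in → contributes +67.6569 in⁴
  hole: d = 1.45732 in → contributes −0.150519 in⁴
Total I = 299.089 in⁴.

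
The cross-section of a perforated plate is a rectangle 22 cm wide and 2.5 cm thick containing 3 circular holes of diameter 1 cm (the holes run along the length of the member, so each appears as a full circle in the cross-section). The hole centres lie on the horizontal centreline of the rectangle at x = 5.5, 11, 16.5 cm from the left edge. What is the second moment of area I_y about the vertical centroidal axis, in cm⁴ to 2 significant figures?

I_y ≈ 2200 cm⁴

Split into non-overlapping primitives; take the origin at the lower-left of the bounding box.
Plate: 22 × 2.5, A = 55 cm², x = 11 cm, Ī = 2 218 cm⁴.
Hole 1 (subtracted): ⌀1, A = 0.7854 cm², x = 5.5 cm, Ī = 0.04909 cm⁴.
Hole 2 (subtracted): ⌀1, A = 0.7854 cm², x = 11 cm, Ī = 0.04909 cm⁴.
Hole 3 (subtracted): ⌀1, A = 0.7854 cm², x = 16.5 cm, Ī = 0.04909 cm⁴.
By symmetry the centroid is at mid-width, x̄ = 11 cm.
Transfer each piece to the vertical centroidal axis using Ī + A·d² with d = x − 11:
  plate: d = 0 cm → contributes +2 218 cm⁴
  hole 1: d = -5.5 cm → contributes −23.81 cm⁴
  hole 2: d = 0 cm → contributes −0.04909 cm⁴
  hole 3: d = 5.5 cm → contributes −23.81 cm⁴
Total I = 2 171 cm⁴.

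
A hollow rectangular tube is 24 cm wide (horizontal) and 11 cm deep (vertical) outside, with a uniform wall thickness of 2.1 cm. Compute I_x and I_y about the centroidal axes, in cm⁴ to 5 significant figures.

I_x ≈ 2143.2 cm⁴, I_y ≈ 8273.3 cm⁴

Split into non-overlapping primitives; take the origin at the lower-left of the bounding box.
Outer rectangle: 24 × 11, A = 264 cm², y = 5.5 cm, Ī = 2 662 cm⁴.
Inner void (subtracted): 19.8 × 6.8, A = 134.64 cm², y = 5.5 cm, Ī = 518.8128 cm⁴.
By symmetry the centroid is at mid-height, ȳ = 5.5 cm.
All pieces are centred on the centroidal x-axis, so I = ΣĪ (holes subtracted) = 2143.187 cm⁴.
Repeating about the centroidal y-axis gives I_y = 8273.311 cm⁴.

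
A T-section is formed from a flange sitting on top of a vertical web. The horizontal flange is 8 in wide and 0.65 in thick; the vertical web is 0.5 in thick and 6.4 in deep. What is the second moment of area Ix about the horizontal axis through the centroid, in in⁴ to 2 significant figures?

Ix ≈ 36 in⁴

Split into non-overlapping primitives; take the origin at the lower-left of the bounding box.
Flange: 8 × 0.65, A = 5.2 in², y = 6.725 in, Ī = 0.1831 in⁴.
Web: 0.5 × 6.4, A = 3.2 in², y = 3.2 in, Ī = 10.92 in⁴.
Centroid: ȳ = ΣA·y / ΣA = 5.382 in.
Transfer each piece to the horizontal axis through the centroid using Ī + A·d² with d = y − 5.382:
  flange: d = 1.343 in → contributes +9.56 in⁴
  web: d = -2.182 in → contributes +26.16 in⁴
Total I = 35.72 in⁴.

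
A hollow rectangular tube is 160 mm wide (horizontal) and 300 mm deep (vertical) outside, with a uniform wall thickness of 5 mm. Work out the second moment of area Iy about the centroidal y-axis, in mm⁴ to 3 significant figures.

Break the section into simple shapes (no overlaps), measuring from the bottom-left corner of the bounding box.
Outer rectangle: 160 × 300, A = 48 000 mm², x = 80 mm, Ī = 102 400 000 mm⁴.
Inner void (subtracted): 150 × 290, A = 43 500 mm², x = 80 mm, Ī = 81 562 500 mm⁴.
By symmetry the centroid is at mid-width, x̄ = 80 mm.
All pieces are centred on the centroidal y-axis, so I = ΣĪ (holes subtracted) = 20 837 500 mm⁴.

Iy ≈ 2.08 × 10⁷ mm⁴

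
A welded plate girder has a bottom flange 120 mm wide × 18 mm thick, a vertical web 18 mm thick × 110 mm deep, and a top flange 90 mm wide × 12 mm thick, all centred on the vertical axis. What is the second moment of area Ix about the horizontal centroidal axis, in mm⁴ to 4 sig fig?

Ix ≈ 1.393 × 10⁷ mm⁴

Treat the section as a set of non-overlapping primitives; coordinates are from the bounding-box lower-left.
Bottom plate: 120 × 18, A = 2 160 mm², y = 9 mm, Ī = 58 320 mm⁴.
Web plate: 18 × 110, A = 1 980 mm², y = 73 mm, Ī = 1 996 500 mm⁴.
Top plate: 90 × 12, A = 1 080 mm², y = 134 mm, Ī = 12 960 mm⁴.
Centroid: ȳ = ΣA·y / ΣA = 59.1379 mm.
Transfer each piece to the horizontal centroidal axis using Ī + A·d² with d = y − 59.1379:
  bottom plate: d = -50.1379 mm → contributes +5 488 154 mm⁴
  web plate: d = 13.8621 mm → contributes +2 376 971 mm⁴
  top plate: d = 74.8621 mm → contributes +6 065 636 mm⁴
Total I = 13 930 761 mm⁴.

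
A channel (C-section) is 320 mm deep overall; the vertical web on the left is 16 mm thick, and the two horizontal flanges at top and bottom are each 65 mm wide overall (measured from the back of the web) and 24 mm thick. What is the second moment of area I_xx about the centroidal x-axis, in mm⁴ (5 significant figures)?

Decompose the section into non-overlapping parts with the origin at the bottom-left of its bounding rectangle.
Web: 16 × 320, A = 5 120 mm², y = 160 mm, Ī = 43 690 667 mm⁴.
Top flange (beyond web): 49 × 24, A = 1 176 mm², y = 308 mm, Ī = 56 448 mm⁴.
Bottom flange (beyond web): 49 × 24, A = 1 176 mm², y = 12 mm, Ī = 56 448 mm⁴.
By symmetry the centroid is at mid-height, ȳ = 160 mm.
Transfer each piece to the centroidal x-axis using Ī + A·d² with d = y − 160:
  web: d = 0 mm → contributes +43 690 667 mm⁴
  top flange (beyond web): d = 148 mm → contributes +25 815 552 mm⁴
  bottom flange (beyond web): d = -148 mm → contributes +25 815 552 mm⁴
Total I = 95 321 771 mm⁴.

I_xx ≈ 9.5322 × 10⁷ mm⁴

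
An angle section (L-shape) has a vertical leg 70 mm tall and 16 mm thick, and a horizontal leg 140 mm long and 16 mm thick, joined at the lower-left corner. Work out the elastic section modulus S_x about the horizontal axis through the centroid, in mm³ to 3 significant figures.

S_x ≈ 1.95 × 10⁴ mm³

Break the section into simple shapes (no overlaps), measuring from the bottom-left corner of the bounding box.
Vertical leg: 16 × 70, A = 1 120 mm², y = 35 mm, Ī = 457 333 mm⁴.
Horizontal leg (remainder): 124 × 16, A = 1 984 mm², y = 8 mm, Ī = 42 325 mm⁴.
Centroid: ȳ = ΣA·y / ΣA = 17.742 mm.
Transfer each piece to the horizontal axis through the centroid using Ī + A·d² with d = y − 17.742:
  vertical leg: d = 17.258 mm → contributes +790 902 mm⁴
  horizontal leg (remainder): d = -9.7423 mm → contributes +230 630 mm⁴
Total I = 1 021 532 mm⁴.
Extreme fibre distance c = 52.258 mm; S = I/c = 19 548 mm³.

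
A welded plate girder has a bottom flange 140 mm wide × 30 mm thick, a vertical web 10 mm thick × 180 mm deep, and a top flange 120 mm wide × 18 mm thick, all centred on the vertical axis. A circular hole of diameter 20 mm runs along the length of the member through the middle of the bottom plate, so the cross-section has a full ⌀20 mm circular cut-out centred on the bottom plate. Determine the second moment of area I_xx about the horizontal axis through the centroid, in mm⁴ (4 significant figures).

Split into non-overlapping primitives; take the origin at the lower-left of the bounding box.
Bottom plate: 140 × 30, A = 4 200 mm², y = 15 mm, Ī = 315 000 mm⁴.
Web plate: 10 × 180, A = 1 800 mm², y = 120 mm, Ī = 4 860 000 mm⁴.
Top plate: 120 × 18, A = 2 160 mm², y = 219 mm, Ī = 58 320 mm⁴.
Hole (subtracted): ⌀20, A = 314.159 mm², y = 15 mm, Ī = 7853.98 mm⁴.
Centroid: ȳ = ΣA·y / ΣA = 95.2514 mm.
Transfer each piece to the horizontal axis through the centroid using Ī + A·d² with d = y − 95.2514:
  bottom plate: d = -80.2514 mm → contributes +27 364 232 mm⁴
  web plate: d = 24.7486 mm → contributes +5 962 484 mm⁴
  top plate: d = 123.749 mm → contributes +33 135 926 mm⁴
  hole: d = -80.2514 mm → contributes −2 031 132 mm⁴
Total I = 64 431 511 mm⁴.

I_xx ≈ 6.443 × 10⁷ mm⁴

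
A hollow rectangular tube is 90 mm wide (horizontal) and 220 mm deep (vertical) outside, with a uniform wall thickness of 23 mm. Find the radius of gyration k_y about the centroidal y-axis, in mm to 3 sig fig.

k_y ≈ 31.6 mm

Decompose the section into non-overlapping parts with the origin at the bottom-left of its bounding rectangle.
Outer rectangle: 90 × 220, A = 19 800 mm², x = 45 mm, Ī = 13 365 000 mm⁴.
Inner void (subtracted): 44 × 174, A = 7 656 mm², x = 45 mm, Ī = 1 235 168 mm⁴.
By symmetry the centroid is at mid-width, x̄ = 45 mm.
All pieces are centred on the centroidal y-axis, so I = ΣĪ (holes subtracted) = 12 129 832 mm⁴.
Radius of gyration: k = √(I/A) = √(12 129 832 / 12 144) = 31.604 mm.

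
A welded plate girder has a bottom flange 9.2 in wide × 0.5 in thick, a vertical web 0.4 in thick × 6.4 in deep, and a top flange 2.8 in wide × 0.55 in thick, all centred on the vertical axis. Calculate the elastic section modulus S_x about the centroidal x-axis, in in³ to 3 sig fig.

Treat the section as a set of non-overlapping primitives; coordinates are from the bounding-box lower-left.
Bottom plate: 9.2 × 0.5, A = 4.6 in², y = 0.25 in, Ī = 0.095833 in⁴.
Web plate: 0.4 × 6.4, A = 2.56 in², y = 3.7 in, Ī = 8.7381 in⁴.
Top plate: 2.8 × 0.55, A = 1.54 in², y = 7.175 in, Ī = 0.038821 in⁴.
Centroid: ȳ = ΣA·y / ΣA = 2.491 in.
Transfer each piece to the centroidal x-axis using Ī + A·d² with d = y − 2.491:
  bottom plate: d = -2.241 in → contributes +23.197 in⁴
  web plate: d = 1.209 in → contributes +12.48 in⁴
  top plate: d = 4.684 in → contributes +33.827 in⁴
Total I = 69.504 in⁴.
Extreme fibre distance c = 4.959 in; S = I/c = 14.016 in³.

S_x ≈ 14.0 in³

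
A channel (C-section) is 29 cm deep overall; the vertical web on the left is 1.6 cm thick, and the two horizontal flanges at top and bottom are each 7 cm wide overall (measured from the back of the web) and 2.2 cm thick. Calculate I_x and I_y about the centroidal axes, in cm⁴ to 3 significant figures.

I_x ≈ 7530 cm⁴, I_y ≈ 260 cm⁴

Split into non-overlapping primitives; take the origin at the lower-left of the bounding box.
Web: 1.6 × 29, A = 46.4 cm², y = 14.5 cm, Ī = 3251.9 cm⁴.
Top flange (beyond web): 5.4 × 2.2, A = 11.88 cm², y = 27.9 cm, Ī = 4.7916 cm⁴.
Bottom flange (beyond web): 5.4 × 2.2, A = 11.88 cm², y = 1.1 cm, Ī = 4.7916 cm⁴.
By symmetry the centroid is at mid-height, ȳ = 14.5 cm.
Transfer each piece to the centroidal x-axis using Ī + A·d² with d = y − 14.5:
  web: d = 0 cm → contributes +3251.9 cm⁴
  top flange (beyond web): d = 13.4 cm → contributes +2 138 cm⁴
  bottom flange (beyond web): d = -13.4 cm → contributes +2 138 cm⁴
Total I = 7527.8 cm⁴.
For the y-axis: x̄ = 1.9853 cm.
Repeating about the centroidal y-axis gives I_y = 260.13 cm⁴.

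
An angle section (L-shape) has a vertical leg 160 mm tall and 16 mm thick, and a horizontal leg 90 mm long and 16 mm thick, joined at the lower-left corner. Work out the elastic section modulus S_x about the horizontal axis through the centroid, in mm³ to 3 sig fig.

S_x ≈ 9.42 × 10⁴ mm³

Treat the section as a set of non-overlapping primitives; coordinates are from the bounding-box lower-left.
Vertical leg: 16 × 160, A = 2 560 mm², y = 80 mm, Ī = 5 461 333 mm⁴.
Horizontal leg (remainder): 74 × 16, A = 1 184 mm², y = 8 mm, Ī = 25 259 mm⁴.
Centroid: ȳ = ΣA·y / ΣA = 57.231 mm.
Transfer each piece to the horizontal axis through the centroid using Ī + A·d² with d = y − 57.231:
  vertical leg: d = 22.769 mm → contributes +6 788 534 mm⁴
  horizontal leg (remainder): d = -49.231 mm → contributes +2 894 882 mm⁴
Total I = 9 683 417 mm⁴.
Extreme fibre distance c = 102.77 mm; S = I/c = 94 225 mm³.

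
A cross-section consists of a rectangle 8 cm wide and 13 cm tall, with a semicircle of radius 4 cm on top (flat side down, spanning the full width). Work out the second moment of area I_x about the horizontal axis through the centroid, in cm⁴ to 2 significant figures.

Decompose the section into non-overlapping parts with the origin at the bottom-left of its bounding rectangle.
Rectangular body: 8 × 13, A = 104 cm², y = 6.5 cm, Ī = 1 465 cm⁴.
Semicircular cap: semicircle r = 4, A = 25.13 cm², y = 14.7 cm, Ī = 28.1 cm⁴.
Centroid: ȳ = ΣA·y / ΣA = 8.095 cm.
Transfer each piece to the horizontal axis through the centroid using Ī + A·d² with d = y − 8.095:
  rectangular body: d = -1.595 cm → contributes +1 729 cm⁴
  semicircular cap: d = 6.602 cm → contributes +1 124 cm⁴
Total I = 2 853 cm⁴.

I_x ≈ 2900 cm⁴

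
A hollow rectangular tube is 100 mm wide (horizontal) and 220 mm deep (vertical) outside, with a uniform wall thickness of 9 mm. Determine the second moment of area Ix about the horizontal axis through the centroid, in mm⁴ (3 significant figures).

Treat the section as a set of non-overlapping primitives; coordinates are from the bounding-box lower-left.
Outer rectangle: 100 × 220, A = 22 000 mm², y = 110 mm, Ī = 88 733 333 mm⁴.
Inner void (subtracted): 82 × 202, A = 16 564 mm², y = 110 mm, Ī = 56 323 121 mm⁴.
By symmetry the centroid is at mid-height, ȳ = 110 mm.
All pieces are centred on the horizontal axis through the centroid, so I = ΣĪ (holes subtracted) = 32 410 212 mm⁴.

Ix ≈ 3.24 × 10⁷ mm⁴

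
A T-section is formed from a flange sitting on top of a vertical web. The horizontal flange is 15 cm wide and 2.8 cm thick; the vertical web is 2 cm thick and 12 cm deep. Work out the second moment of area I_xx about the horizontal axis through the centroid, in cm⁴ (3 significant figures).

Break the section into simple shapes (no overlaps), measuring from the bottom-left corner of the bounding box.
Flange: 15 × 2.8, A = 42 cm², y = 13.4 cm, Ī = 27.44 cm⁴.
Web: 2 × 12, A = 24 cm², y = 6 cm, Ī = 288 cm⁴.
Centroid: ȳ = ΣA·y / ΣA = 10.709 cm.
Transfer each piece to the horizontal axis through the centroid using Ī + A·d² with d = y − 10.709:
  flange: d = 2.6909 cm → contributes +331.56 cm⁴
  web: d = -4.7091 cm → contributes +820.21 cm⁴
Total I = 1151.8 cm⁴.

I_xx ≈ 1150 cm⁴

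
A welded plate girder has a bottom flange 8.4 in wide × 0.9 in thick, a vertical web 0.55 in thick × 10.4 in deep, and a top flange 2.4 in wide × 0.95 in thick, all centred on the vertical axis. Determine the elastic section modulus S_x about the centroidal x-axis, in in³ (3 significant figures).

S_x ≈ 38.4 in³

Break the section into simple shapes (no overlaps), measuring from the bottom-left corner of the bounding box.
Bottom plate: 8.4 × 0.9, A = 7.56 in², y = 0.45 in, Ī = 0.5103 in⁴.
Web plate: 0.55 × 10.4, A = 5.72 in², y = 6.1 in, Ī = 51.556 in⁴.
Top plate: 2.4 × 0.95, A = 2.28 in², y = 11.775 in, Ī = 0.17148 in⁴.
Centroid: ȳ = ΣA·y / ΣA = 4.1864 in.
Transfer each piece to the centroidal x-axis using Ī + A·d² with d = y − 4.1864:
  bottom plate: d = -3.7364 in → contributes +106.06 in⁴
  web plate: d = 1.9136 in → contributes +72.501 in⁴
  top plate: d = 7.5886 in → contributes +131.47 in⁴
Total I = 310.02 in⁴.
Extreme fibre distance c = 8.0636 in; S = I/c = 38.448 in³.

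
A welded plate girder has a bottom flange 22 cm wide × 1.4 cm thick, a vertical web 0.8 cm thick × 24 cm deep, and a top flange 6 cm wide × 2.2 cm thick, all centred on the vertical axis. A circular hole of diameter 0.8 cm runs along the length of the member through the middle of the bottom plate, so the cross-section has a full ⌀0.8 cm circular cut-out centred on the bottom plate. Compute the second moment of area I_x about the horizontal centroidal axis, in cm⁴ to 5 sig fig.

Break the section into simple shapes (no overlaps), measuring from the bottom-left corner of the bounding box.
Bottom plate: 22 × 1.4, A = 30.8 cm², y = 0.7 cm, Ī = 5.030667 cm⁴.
Web plate: 0.8 × 24, A = 19.2 cm², y = 13.4 cm, Ī = 921.6 cm⁴.
Top plate: 6 × 2.2, A = 13.2 cm², y = 26.5 cm, Ī = 5.324 cm⁴.
Hole (subtracted): ⌀0.8, A = 0.5026548 cm², y = 0.7 cm, Ī = 0.02010619 cm⁴.
Centroid: ȳ = ΣA·y / ΣA = 10.02097 cm.
Transfer each piece to the horizontal centroidal axis using Ī + A·d² with d = y − 10.02097:
  bottom plate: d = -9.320969 cm → contributes +2680.949 cm⁴
  web plate: d = 3.379031 cm → contributes +1140.823 cm⁴
  top plate: d = 16.47903 cm → contributes +3589.896 cm⁴
  hole: d = -9.320969 cm → contributes −43.69099 cm⁴
Total I = 7367.976 cm⁴.

I_x ≈ 7368.0 cm⁴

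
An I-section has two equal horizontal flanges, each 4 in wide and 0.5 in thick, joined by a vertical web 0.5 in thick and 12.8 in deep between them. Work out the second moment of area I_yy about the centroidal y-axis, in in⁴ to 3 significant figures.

Treat the section as a set of non-overlapping primitives; coordinates are from the bounding-box lower-left.
Bottom flange: 4 × 0.5, A = 2 in², x = 2 in, Ī = 2.6667 in⁴.
Web: 0.5 × 12.8, A = 6.4 in², x = 2 in, Ī = 0.13333 in⁴.
Top flange: 4 × 0.5, A = 2 in², x = 2 in, Ī = 2.6667 in⁴.
By symmetry the centroid is at mid-width, x̄ = 2 in.
All pieces are centred on the centroidal y-axis, so I = ΣĪ = 5.4667 in⁴.

I_yy ≈ 5.47 in⁴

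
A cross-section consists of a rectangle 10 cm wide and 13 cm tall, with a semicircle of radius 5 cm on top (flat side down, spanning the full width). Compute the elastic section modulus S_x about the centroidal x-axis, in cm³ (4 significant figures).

S_x ≈ 436.0 cm³

Break the section into simple shapes (no overlaps), measuring from the bottom-left corner of the bounding box.
Rectangular body: 10 × 13, A = 130 cm², y = 6.5 cm, Ī = 1830.83 cm⁴.
Semicircular cap: semicircle r = 5, A = 39.2699 cm², y = 15.1221 cm, Ī = 68.5981 cm⁴.
Centroid: ȳ = ΣA·y / ΣA = 8.50028 cm.
Transfer each piece to the centroidal x-axis using Ī + A·d² with d = y − 8.50028:
  rectangular body: d = -2.00028 cm → contributes +2350.98 cm⁴
  semicircular cap: d = 6.62178 cm → contributes +1790.51 cm⁴
Total I = 4141.49 cm⁴.
Extreme fibre distance c = 9.49972 cm; S = I/c = 435.959 cm³.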